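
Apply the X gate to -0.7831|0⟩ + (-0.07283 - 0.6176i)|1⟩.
(-0.07283 - 0.6176i)|0⟩ - 0.7831|1⟩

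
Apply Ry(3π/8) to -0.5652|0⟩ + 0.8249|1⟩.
-0.9282|0⟩ + 0.3719|1⟩

Ry(3π/8) = [[cos(θ/2), −sin(θ/2)], [sin(θ/2), cos(θ/2)]]; θ = 3π/8, cos(θ/2) ≈ 0.83147, sin(θ/2) ≈ 0.55557.
With a = amp(|0⟩) = -0.5652 and b = amp(|1⟩) = 0.8249:
new amp(|0⟩) = (0.83147)·a + (-0.55557)·b = -0.9282
new amp(|1⟩) = (0.55557)·a + (0.83147)·b = 0.3719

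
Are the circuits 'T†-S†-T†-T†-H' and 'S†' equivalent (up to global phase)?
No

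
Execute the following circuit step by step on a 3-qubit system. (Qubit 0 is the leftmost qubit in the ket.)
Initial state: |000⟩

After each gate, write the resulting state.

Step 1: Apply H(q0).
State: 1/√2|000⟩ + 1/√2|100⟩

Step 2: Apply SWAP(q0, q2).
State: 1/√2|000⟩ + 1/√2|001⟩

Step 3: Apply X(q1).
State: 1/√2|010⟩ + 1/√2|011⟩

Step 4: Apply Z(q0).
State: 1/√2|010⟩ + 1/√2|011⟩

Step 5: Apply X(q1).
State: 1/√2|000⟩ + 1/√2|001⟩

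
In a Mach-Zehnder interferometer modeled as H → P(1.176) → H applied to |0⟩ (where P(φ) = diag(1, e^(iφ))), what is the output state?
(0.6923 + 0.4615i)|0⟩ + (0.3077 - 0.4615i)|1⟩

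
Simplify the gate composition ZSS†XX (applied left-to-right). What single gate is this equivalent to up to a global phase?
Z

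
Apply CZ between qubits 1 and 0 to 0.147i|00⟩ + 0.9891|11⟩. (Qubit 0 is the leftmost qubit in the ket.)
0.147i|00⟩ - 0.9891|11⟩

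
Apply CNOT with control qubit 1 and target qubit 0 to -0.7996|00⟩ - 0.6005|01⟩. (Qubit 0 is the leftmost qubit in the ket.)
-0.7996|00⟩ - 0.6005|11⟩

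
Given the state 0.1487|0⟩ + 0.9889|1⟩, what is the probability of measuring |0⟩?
0.02211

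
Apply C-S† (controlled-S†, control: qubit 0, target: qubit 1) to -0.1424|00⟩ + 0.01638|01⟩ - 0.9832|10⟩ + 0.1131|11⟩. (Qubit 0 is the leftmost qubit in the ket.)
-0.1424|00⟩ + 0.01638|01⟩ - 0.9832|10⟩ - 0.1131i|11⟩

C-S† leaves the control-|0⟩ kets |00⟩, |01⟩ unchanged and applies S† to qubit 1 on the control-|1⟩ pair (|10⟩, |11⟩).
S† = [[1, 0], [0, -i]].
With a = amp(|10⟩) = -0.9832 and b = amp(|11⟩) = 0.1131:
new amp(|10⟩) = (1)·a = -0.9832
new amp(|11⟩) = (-i)·b = -0.1131i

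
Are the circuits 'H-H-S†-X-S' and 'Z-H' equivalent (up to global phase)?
No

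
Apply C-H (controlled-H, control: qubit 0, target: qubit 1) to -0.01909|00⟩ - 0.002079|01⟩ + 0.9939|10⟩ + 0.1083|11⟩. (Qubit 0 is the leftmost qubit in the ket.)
-0.01909|00⟩ - 0.002079|01⟩ + 0.7794|10⟩ + 0.6262|11⟩

C-H leaves the control-|0⟩ kets |00⟩, |01⟩ unchanged and applies H to qubit 1 on the control-|1⟩ pair (|10⟩, |11⟩).
H = [[1/√2, 1/√2], [1/√2, -1/√2]].
With a = amp(|10⟩) = 0.9939 and b = amp(|11⟩) = 0.1083:
new amp(|10⟩) = (1/√2)·a + (1/√2)·b = 0.7794
new amp(|11⟩) = (1/√2)·a + (-1/√2)·b = 0.6262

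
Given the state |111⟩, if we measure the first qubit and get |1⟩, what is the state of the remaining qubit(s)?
|11⟩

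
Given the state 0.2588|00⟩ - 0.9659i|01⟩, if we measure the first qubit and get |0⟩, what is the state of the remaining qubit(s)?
0.2588|0⟩ - 0.9659i|1⟩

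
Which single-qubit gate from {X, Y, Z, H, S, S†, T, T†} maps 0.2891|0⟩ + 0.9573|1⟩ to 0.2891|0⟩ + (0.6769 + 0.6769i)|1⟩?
T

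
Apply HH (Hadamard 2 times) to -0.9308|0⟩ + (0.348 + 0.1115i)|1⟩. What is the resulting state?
-0.9308|0⟩ + (0.348 + 0.1115i)|1⟩

H² = I, so an even number of Hadamards cancels: H^2 = I and the state is unchanged.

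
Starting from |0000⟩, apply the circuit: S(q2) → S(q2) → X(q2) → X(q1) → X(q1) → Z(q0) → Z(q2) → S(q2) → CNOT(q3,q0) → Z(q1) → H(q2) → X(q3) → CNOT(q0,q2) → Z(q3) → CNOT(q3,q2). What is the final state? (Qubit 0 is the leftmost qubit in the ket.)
-(1/√2)i|0001⟩ + (1/√2)i|0011⟩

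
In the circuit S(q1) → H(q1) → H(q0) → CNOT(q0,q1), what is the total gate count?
4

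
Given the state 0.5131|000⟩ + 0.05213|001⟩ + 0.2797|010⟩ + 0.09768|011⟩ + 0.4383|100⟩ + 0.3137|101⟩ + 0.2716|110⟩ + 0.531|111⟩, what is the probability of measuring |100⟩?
0.1921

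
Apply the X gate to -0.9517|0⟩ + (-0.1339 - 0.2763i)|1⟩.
(-0.1339 - 0.2763i)|0⟩ - 0.9517|1⟩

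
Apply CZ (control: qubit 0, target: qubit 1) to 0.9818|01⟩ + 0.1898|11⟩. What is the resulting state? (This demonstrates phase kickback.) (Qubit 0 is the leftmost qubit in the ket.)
0.9818|01⟩ - 0.1898|11⟩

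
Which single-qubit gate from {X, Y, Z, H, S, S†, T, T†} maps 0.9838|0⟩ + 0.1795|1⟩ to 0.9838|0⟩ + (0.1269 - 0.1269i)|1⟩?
T†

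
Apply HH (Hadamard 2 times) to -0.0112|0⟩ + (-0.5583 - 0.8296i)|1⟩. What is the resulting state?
-0.0112|0⟩ + (-0.5583 - 0.8296i)|1⟩

H² = I, so an even number of Hadamards cancels: H^2 = I and the state is unchanged.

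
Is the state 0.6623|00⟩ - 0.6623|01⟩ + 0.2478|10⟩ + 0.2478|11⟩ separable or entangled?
Entangled

Writing the state as a|00⟩ + b|01⟩ + c|10⟩ + d|11⟩, it is a product state iff ad − bc = 0.
Here (a, b, c, d) = (0.6623, -0.6623, 0.2478, 0.2478): ad − bc = (0.6623)(0.2478) − (-0.6623)(0.2478) = 0.3282 ≠ 0, so the state is entangled.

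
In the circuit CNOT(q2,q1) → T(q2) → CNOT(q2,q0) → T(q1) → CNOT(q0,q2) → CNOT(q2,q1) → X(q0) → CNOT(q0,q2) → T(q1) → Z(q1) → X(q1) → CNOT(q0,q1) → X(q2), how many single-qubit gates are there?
7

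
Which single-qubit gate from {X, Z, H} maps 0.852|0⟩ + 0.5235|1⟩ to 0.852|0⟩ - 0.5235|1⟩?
Z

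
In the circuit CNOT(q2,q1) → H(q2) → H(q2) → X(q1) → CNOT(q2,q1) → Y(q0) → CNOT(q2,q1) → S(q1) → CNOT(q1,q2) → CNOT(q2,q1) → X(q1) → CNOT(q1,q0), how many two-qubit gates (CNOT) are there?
6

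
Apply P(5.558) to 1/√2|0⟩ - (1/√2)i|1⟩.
1/√2|0⟩ + (-0.469 - 0.5292i)|1⟩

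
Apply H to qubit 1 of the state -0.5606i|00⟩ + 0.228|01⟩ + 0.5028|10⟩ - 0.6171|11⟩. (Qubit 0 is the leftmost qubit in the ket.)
(0.1612 - 0.3964i)|00⟩ + (-0.1612 - 0.3964i)|01⟩ - 0.08082|10⟩ + 0.7919|11⟩

H on qubit 1 mixes each pair of kets that differ only in qubit 1: amplitudes (a, b) of (|…0…⟩, |…1…⟩) become ((a + b)/√2, (a − b)/√2). Kets absent from the input have amplitude 0.
(|00⟩, |01⟩): (a, b) = (-0.5606i, 0.228) → ((0.1612 - 0.3964i), (-0.1612 - 0.3964i))
(|10⟩, |11⟩): (a, b) = (0.5028, -0.6171) → (-0.08082, 0.7919)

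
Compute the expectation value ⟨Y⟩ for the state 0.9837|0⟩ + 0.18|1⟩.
0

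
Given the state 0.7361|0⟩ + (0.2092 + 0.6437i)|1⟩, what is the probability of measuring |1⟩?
0.4581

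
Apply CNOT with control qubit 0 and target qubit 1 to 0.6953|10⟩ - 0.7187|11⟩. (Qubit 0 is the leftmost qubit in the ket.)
-0.7187|10⟩ + 0.6953|11⟩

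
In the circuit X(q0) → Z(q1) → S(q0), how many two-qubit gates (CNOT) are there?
0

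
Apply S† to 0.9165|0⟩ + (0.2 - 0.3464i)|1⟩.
0.9165|0⟩ + (-0.3464 - 0.2i)|1⟩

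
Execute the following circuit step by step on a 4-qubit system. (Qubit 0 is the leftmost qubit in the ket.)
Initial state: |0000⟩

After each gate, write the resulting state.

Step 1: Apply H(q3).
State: 1/√2|0000⟩ + 1/√2|0001⟩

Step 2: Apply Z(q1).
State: 1/√2|0000⟩ + 1/√2|0001⟩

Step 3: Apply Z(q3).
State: 1/√2|0000⟩ - 1/√2|0001⟩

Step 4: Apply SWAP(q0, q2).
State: 1/√2|0000⟩ - 1/√2|0001⟩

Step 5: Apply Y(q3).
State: (1/√2)i|0000⟩ + (1/√2)i|0001⟩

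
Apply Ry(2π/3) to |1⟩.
-0.866|0⟩ + 1/2|1⟩

Ry(2π/3) = [[cos(θ/2), −sin(θ/2)], [sin(θ/2), cos(θ/2)]]; θ = 2π/3, cos(θ/2) ≈ 0.5, sin(θ/2) ≈ 0.866025.
With a = amp(|0⟩) = 0 and b = amp(|1⟩) = 1:
new amp(|0⟩) = (0.5)·a + (-0.866025)·b = -0.866
new amp(|1⟩) = (0.866025)·a + (0.5)·b = 1/2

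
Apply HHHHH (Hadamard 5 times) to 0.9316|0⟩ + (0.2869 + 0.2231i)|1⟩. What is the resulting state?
(0.8616 + 0.1578i)|0⟩ + (0.4559 - 0.1578i)|1⟩

H² = I, so H^5 = H: a single Hadamard. With (a, b) = (0.9316, (0.2869 + 0.2231i)), H gives ((a + b)/√2, (a − b)/√2) = ((0.8616 + 0.1578i), (0.4559 - 0.1578i)).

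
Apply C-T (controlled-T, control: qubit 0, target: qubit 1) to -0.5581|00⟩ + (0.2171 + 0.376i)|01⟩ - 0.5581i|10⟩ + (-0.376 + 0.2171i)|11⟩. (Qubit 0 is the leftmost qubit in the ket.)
-0.5581|00⟩ + (0.2171 + 0.376i)|01⟩ - 0.5581i|10⟩ + (-0.4194 - 0.1124i)|11⟩

C-T leaves the control-|0⟩ kets |00⟩, |01⟩ unchanged and applies T to qubit 1 on the control-|1⟩ pair (|10⟩, |11⟩).
T = [[1, 0], [0, (1/√2 + (1/√2)i)]].
With a = amp(|10⟩) = -0.5581i and b = amp(|11⟩) = (-0.376 + 0.2171i):
new amp(|10⟩) = (1)·a = -0.5581i
new amp(|11⟩) = (1/√2 + (1/√2)i)·b = (-0.4194 - 0.1124i)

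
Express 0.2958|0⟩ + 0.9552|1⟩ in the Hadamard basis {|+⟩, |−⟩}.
0.8846|+⟩ - 0.4663|−⟩

With |ψ⟩ = α|0⟩ + β|1⟩, the Hadamard-basis coefficients are ⟨+|ψ⟩ = (α + β)/√2 and ⟨−|ψ⟩ = (α − β)/√2.
Here α = 0.2958, β = 0.9552: (α + β)/√2 = 0.8846, (α − β)/√2 = -0.4663.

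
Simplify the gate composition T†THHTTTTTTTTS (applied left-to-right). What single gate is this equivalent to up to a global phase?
S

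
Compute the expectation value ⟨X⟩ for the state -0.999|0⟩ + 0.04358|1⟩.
-0.08707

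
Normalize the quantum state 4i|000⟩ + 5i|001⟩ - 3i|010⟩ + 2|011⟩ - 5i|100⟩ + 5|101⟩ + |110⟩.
0.3904i|000⟩ + 0.488i|001⟩ - 0.2928i|010⟩ + 0.1952|011⟩ - 0.488i|100⟩ + 0.488|101⟩ + 0.09759|110⟩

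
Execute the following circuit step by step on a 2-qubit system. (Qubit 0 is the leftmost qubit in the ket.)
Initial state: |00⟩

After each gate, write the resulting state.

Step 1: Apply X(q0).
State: |10⟩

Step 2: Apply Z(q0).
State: -|10⟩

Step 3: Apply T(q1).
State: -|10⟩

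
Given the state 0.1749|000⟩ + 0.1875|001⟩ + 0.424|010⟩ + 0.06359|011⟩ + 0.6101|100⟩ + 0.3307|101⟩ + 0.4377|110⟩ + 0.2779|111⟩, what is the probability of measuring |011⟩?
0.004044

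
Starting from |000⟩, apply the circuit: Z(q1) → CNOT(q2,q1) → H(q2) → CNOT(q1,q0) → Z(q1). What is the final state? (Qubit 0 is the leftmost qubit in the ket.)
1/√2|000⟩ + 1/√2|001⟩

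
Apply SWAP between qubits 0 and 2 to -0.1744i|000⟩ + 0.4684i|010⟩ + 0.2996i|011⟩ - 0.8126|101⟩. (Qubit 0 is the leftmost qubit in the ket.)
-0.1744i|000⟩ + 0.4684i|010⟩ - 0.8126|101⟩ + 0.2996i|110⟩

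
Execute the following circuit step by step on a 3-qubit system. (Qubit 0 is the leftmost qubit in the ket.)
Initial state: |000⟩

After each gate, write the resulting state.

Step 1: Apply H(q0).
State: 1/√2|000⟩ + 1/√2|100⟩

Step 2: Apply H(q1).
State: 1/2|000⟩ + 1/2|010⟩ + 1/2|100⟩ + 1/2|110⟩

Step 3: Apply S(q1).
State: 1/2|000⟩ + (1/2)i|010⟩ + 1/2|100⟩ + (1/2)i|110⟩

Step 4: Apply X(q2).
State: 1/2|001⟩ + (1/2)i|011⟩ + 1/2|101⟩ + (1/2)i|111⟩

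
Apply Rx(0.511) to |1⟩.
-0.2527i|0⟩ + 0.9675|1⟩

Rx(0.511) = [[cos(θ/2), −i·sin(θ/2)], [−i·sin(θ/2), cos(θ/2)]]; θ = 0.511, cos(θ/2) ≈ 0.967537, sin(θ/2) ≈ 0.252729.
With a = amp(|0⟩) = 0 and b = amp(|1⟩) = 1:
new amp(|0⟩) = (0.967537)·a + (-0.252729i)·b = -0.2527i
new amp(|1⟩) = (-0.252729i)·a + (0.967537)·b = 0.9675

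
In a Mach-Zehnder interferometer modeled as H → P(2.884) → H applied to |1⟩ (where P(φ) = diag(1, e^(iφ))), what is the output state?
(0.9835 - 0.1274i)|0⟩ + (0.0165 + 0.1274i)|1⟩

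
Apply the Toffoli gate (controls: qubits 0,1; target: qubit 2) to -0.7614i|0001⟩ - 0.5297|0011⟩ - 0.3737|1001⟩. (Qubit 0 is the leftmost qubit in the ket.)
-0.7614i|0001⟩ - 0.5297|0011⟩ - 0.3737|1001⟩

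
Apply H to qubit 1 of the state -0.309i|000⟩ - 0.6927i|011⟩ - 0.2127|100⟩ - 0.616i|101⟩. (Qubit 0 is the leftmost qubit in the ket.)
-0.2185i|000⟩ - 0.4898i|001⟩ - 0.2185i|010⟩ + 0.4898i|011⟩ - 0.1504|100⟩ - 0.4356i|101⟩ - 0.1504|110⟩ - 0.4356i|111⟩

H on qubit 1 mixes each pair of kets that differ only in qubit 1: amplitudes (a, b) of (|…0…⟩, |…1…⟩) become ((a + b)/√2, (a − b)/√2). Kets absent from the input have amplitude 0.
(|000⟩, |010⟩): (a, b) = (-0.309i, 0) → (-0.2185i, -0.2185i)
(|001⟩, |011⟩): (a, b) = (0, -0.6927i) → (-0.4898i, 0.4898i)
(|100⟩, |110⟩): (a, b) = (-0.2127, 0) → (-0.1504, -0.1504)
(|101⟩, |111⟩): (a, b) = (-0.616i, 0) → (-0.4356i, -0.4356i)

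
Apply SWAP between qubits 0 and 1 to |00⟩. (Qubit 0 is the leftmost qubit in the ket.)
|00⟩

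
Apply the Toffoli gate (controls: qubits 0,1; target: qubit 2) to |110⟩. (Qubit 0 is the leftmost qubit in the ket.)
|111⟩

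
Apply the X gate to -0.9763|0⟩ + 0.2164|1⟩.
0.2164|0⟩ - 0.9763|1⟩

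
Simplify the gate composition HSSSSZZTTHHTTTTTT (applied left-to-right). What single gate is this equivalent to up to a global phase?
H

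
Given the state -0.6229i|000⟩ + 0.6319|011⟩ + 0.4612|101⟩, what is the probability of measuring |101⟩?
0.2127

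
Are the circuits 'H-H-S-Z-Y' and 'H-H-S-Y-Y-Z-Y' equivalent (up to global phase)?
Yes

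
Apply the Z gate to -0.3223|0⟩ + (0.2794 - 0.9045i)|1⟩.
-0.3223|0⟩ + (-0.2794 + 0.9045i)|1⟩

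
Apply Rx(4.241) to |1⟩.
-0.8527i|0⟩ - 0.5224|1⟩

Rx(4.241) = [[cos(θ/2), −i·sin(θ/2)], [−i·sin(θ/2), cos(θ/2)]]; θ = 4.241, cos(θ/2) ≈ -0.522435, sin(θ/2) ≈ 0.852679.
With a = amp(|0⟩) = 0 and b = amp(|1⟩) = 1:
new amp(|0⟩) = (-0.522435)·a + (-0.852679i)·b = -0.8527i
new amp(|1⟩) = (-0.852679i)·a + (-0.522435)·b = -0.5224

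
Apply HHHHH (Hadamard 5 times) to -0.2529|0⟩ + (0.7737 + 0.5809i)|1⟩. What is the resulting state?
(0.3683 + 0.4108i)|0⟩ + (-0.7259 - 0.4108i)|1⟩

H² = I, so H^5 = H: a single Hadamard. With (a, b) = (-0.2529, (0.7737 + 0.5809i)), H gives ((a + b)/√2, (a − b)/√2) = ((0.3683 + 0.4108i), (-0.7259 - 0.4108i)).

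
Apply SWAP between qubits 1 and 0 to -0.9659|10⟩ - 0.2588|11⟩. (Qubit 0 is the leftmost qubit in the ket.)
-0.9659|01⟩ - 0.2588|11⟩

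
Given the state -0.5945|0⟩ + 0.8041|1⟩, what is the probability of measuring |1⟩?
0.6466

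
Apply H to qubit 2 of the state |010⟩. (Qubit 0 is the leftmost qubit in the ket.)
1/√2|010⟩ + 1/√2|011⟩

H on qubit 2 mixes each pair of kets that differ only in qubit 2: amplitudes (a, b) of (|…0…⟩, |…1…⟩) become ((a + b)/√2, (a − b)/√2). Kets absent from the input have amplitude 0.
(|010⟩, |011⟩): (a, b) = (1, 0) → (1/√2, 1/√2)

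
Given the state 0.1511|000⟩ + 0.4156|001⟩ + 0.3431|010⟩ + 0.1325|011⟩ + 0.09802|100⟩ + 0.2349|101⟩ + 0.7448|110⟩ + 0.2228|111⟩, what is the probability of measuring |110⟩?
0.5547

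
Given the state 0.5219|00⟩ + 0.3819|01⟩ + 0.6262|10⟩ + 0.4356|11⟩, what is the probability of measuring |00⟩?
0.2724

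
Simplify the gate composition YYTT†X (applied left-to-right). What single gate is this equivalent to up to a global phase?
X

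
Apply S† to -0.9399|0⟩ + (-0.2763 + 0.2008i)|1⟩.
-0.9399|0⟩ + (0.2008 + 0.2763i)|1⟩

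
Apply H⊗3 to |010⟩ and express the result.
1/√8|000⟩ + 1/√8|001⟩ - 1/√8|010⟩ - 1/√8|011⟩ + 1/√8|100⟩ + 1/√8|101⟩ - 1/√8|110⟩ - 1/√8|111⟩

H⊗3 gives amp(|y⟩) = (1/2√2) Σ_x (−1)^(x·y) amp(|x⟩), where x·y is the number of positions in which both x and y have a 1.
|000⟩: (1)/(2√2) = 1/√8
|001⟩: (1)/(2√2) = 1/√8
|010⟩: (-1)/(2√2) = -1/√8
|011⟩: (-1)/(2√2) = -1/√8
|100⟩: (1)/(2√2) = 1/√8
|101⟩: (1)/(2√2) = 1/√8
|110⟩: (-1)/(2√2) = -1/√8
|111⟩: (-1)/(2√2) = -1/√8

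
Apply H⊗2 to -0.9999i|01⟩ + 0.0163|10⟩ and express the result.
(0.00815 - 0.5i)|00⟩ + (0.00815 + 0.5i)|01⟩ + (-0.00815 - 0.5i)|10⟩ + (-0.00815 + 0.5i)|11⟩

H⊗2 gives amp(|y⟩) = (1/2) Σ_x (−1)^(x·y) amp(|x⟩), where x·y is the number of positions in which both x and y have a 1.
|00⟩: (-0.9999i + 0.0163)/2 = (0.00815 - 0.5i)
|01⟩: (0.9999i + 0.0163)/2 = (0.00815 + 0.5i)
|10⟩: (-0.9999i - 0.0163)/2 = (-0.00815 - 0.5i)
|11⟩: (0.9999i - 0.0163)/2 = (-0.00815 + 0.5i)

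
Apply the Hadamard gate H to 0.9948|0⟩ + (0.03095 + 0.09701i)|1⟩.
(0.7253 + 0.0686i)|0⟩ + (0.6815 - 0.0686i)|1⟩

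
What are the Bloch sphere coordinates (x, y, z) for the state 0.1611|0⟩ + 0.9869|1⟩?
(0.318, 0, -0.948)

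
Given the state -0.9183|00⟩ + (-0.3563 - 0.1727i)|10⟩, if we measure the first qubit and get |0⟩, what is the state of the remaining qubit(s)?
-|0⟩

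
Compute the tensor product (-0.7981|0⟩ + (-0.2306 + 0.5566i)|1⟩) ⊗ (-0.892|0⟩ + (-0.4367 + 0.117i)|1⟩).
0.7119|00⟩ + (0.3485 - 0.09338i)|01⟩ + (0.2057 - 0.4965i)|10⟩ + (0.03558 - 0.27i)|11⟩

amp(|b₁b₂…⟩) = product of the factor amplitudes for bits b₁, b₂, …; only kets whose every factor amplitude is nonzero survive.
|00⟩: (-0.7981)(-0.892) = 0.7119
|01⟩: (-0.7981)(-0.4367 + 0.117i) = (0.3485 - 0.09338i)
|10⟩: (-0.2306 + 0.5566i)(-0.892) = (0.2057 - 0.4965i)
|11⟩: (-0.2306 + 0.5566i)(-0.4367 + 0.117i) = (0.03558 - 0.27i)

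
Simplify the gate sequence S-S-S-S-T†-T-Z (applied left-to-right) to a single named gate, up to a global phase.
Z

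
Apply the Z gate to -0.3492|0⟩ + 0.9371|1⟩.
-0.3492|0⟩ - 0.9371|1⟩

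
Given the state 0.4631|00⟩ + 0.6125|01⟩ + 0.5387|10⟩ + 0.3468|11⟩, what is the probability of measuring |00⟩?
0.2145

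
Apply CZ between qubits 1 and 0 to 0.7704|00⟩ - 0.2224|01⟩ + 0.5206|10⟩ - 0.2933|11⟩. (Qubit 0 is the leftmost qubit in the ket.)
0.7704|00⟩ - 0.2224|01⟩ + 0.5206|10⟩ + 0.2933|11⟩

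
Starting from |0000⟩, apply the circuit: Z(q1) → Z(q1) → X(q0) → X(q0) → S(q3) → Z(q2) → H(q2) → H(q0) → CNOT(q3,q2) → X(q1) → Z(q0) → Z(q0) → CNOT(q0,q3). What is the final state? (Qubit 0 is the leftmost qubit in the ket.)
1/2|0100⟩ + 1/2|0110⟩ + 1/2|1101⟩ + 1/2|1111⟩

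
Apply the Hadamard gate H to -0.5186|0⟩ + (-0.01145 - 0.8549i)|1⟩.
(-0.3748 - 0.6045i)|0⟩ + (-0.3586 + 0.6045i)|1⟩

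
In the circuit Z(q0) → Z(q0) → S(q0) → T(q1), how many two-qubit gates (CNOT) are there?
0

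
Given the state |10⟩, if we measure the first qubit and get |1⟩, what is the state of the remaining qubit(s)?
|0⟩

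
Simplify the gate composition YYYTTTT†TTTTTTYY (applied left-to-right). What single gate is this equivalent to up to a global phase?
Y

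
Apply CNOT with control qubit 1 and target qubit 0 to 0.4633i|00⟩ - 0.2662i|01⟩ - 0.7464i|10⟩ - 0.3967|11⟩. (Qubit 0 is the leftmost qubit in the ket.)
0.4633i|00⟩ - 0.3967|01⟩ - 0.7464i|10⟩ - 0.2662i|11⟩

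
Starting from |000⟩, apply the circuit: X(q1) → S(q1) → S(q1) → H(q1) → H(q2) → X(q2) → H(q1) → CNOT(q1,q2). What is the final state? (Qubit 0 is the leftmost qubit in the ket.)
-1/√2|010⟩ - 1/√2|011⟩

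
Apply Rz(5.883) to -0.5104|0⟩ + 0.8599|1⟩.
(0.5002 + 0.1014i)|0⟩ + (-0.8427 + 0.1709i)|1⟩

Rz(5.883) = [[e^(−iθ/2), 0], [0, e^(iθ/2)]] with e^(±iθ/2) = cos(θ/2) ± i·sin(θ/2); θ = 5.883, cos(θ/2) ≈ -0.980048, sin(θ/2) ≈ 0.19876.
With a = amp(|0⟩) = -0.5104 and b = amp(|1⟩) = 0.8599:
new amp(|0⟩) = (-0.980048 - 0.19876i)·a = (0.5002 + 0.1014i)
new amp(|1⟩) = (-0.980048 + 0.19876i)·b = (-0.8427 + 0.1709i)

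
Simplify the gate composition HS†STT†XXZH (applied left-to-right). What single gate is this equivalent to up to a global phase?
X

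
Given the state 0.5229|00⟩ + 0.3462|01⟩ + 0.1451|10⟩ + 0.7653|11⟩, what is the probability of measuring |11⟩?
0.5857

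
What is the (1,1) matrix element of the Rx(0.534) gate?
0.9646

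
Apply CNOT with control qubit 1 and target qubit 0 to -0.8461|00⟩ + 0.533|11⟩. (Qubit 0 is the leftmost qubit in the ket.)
-0.8461|00⟩ + 0.533|01⟩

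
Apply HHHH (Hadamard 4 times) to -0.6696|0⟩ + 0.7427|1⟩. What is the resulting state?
-0.6696|0⟩ + 0.7427|1⟩

H² = I, so an even number of Hadamards cancels: H^4 = I and the state is unchanged.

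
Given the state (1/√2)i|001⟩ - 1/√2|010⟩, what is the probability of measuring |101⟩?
0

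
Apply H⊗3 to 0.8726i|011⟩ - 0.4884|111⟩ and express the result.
(-0.1727 + 0.3085i)|000⟩ + (0.1727 - 0.3085i)|001⟩ + (0.1727 - 0.3085i)|010⟩ + (-0.1727 + 0.3085i)|011⟩ + (0.1727 + 0.3085i)|100⟩ + (-0.1727 - 0.3085i)|101⟩ + (-0.1727 - 0.3085i)|110⟩ + (0.1727 + 0.3085i)|111⟩

H⊗3 gives amp(|y⟩) = (1/2√2) Σ_x (−1)^(x·y) amp(|x⟩), where x·y is the number of positions in which both x and y have a 1.
|000⟩: (0.8726i - 0.4884)/(2√2) = (-0.1727 + 0.3085i)
|001⟩: (-0.8726i + 0.4884)/(2√2) = (0.1727 - 0.3085i)
|010⟩: (-0.8726i + 0.4884)/(2√2) = (0.1727 - 0.3085i)
|011⟩: (0.8726i - 0.4884)/(2√2) = (-0.1727 + 0.3085i)
|100⟩: (0.8726i + 0.4884)/(2√2) = (0.1727 + 0.3085i)
|101⟩: (-0.8726i - 0.4884)/(2√2) = (-0.1727 - 0.3085i)
|110⟩: (-0.8726i - 0.4884)/(2√2) = (-0.1727 - 0.3085i)
|111⟩: (0.8726i + 0.4884)/(2√2) = (0.1727 + 0.3085i)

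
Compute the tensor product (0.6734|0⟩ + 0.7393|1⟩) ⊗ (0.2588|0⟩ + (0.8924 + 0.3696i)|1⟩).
0.1743|00⟩ + (0.6009 + 0.2489i)|01⟩ + 0.1913|10⟩ + (0.6598 + 0.2732i)|11⟩

amp(|b₁b₂…⟩) = product of the factor amplitudes for bits b₁, b₂, …; only kets whose every factor amplitude is nonzero survive.
|00⟩: (0.6734)(0.2588) = 0.1743
|01⟩: (0.6734)(0.8924 + 0.3696i) = (0.6009 + 0.2489i)
|10⟩: (0.7393)(0.2588) = 0.1913
|11⟩: (0.7393)(0.8924 + 0.3696i) = (0.6598 + 0.2732i)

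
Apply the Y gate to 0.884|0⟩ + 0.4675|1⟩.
-0.4675i|0⟩ + 0.884i|1⟩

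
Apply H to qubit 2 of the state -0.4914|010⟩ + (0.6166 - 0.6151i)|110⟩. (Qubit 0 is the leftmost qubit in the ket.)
-0.3475|010⟩ - 0.3475|011⟩ + (0.436 - 0.4349i)|110⟩ + (0.436 - 0.4349i)|111⟩

H on qubit 2 mixes each pair of kets that differ only in qubit 2: amplitudes (a, b) of (|…0…⟩, |…1…⟩) become ((a + b)/√2, (a − b)/√2). Kets absent from the input have amplitude 0.
(|010⟩, |011⟩): (a, b) = (-0.4914, 0) → (-0.3475, -0.3475)
(|110⟩, |111⟩): (a, b) = ((0.6166 - 0.6151i), 0) → ((0.436 - 0.4349i), (0.436 - 0.4349i))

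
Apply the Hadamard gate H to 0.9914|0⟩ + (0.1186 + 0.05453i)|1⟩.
(0.7849 + 0.03856i)|0⟩ + (0.6172 - 0.03856i)|1⟩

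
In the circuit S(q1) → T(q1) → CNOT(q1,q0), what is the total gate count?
3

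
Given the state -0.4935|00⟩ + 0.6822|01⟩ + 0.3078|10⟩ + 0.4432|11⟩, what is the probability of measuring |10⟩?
0.09474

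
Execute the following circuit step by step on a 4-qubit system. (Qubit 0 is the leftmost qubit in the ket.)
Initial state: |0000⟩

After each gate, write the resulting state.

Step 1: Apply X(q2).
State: |0010⟩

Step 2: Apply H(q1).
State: 1/√2|0010⟩ + 1/√2|0110⟩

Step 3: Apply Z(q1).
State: 1/√2|0010⟩ - 1/√2|0110⟩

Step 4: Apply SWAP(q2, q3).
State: 1/√2|0001⟩ - 1/√2|0101⟩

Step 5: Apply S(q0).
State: 1/√2|0001⟩ - 1/√2|0101⟩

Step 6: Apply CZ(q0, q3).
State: 1/√2|0001⟩ - 1/√2|0101⟩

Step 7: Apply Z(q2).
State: 1/√2|0001⟩ - 1/√2|0101⟩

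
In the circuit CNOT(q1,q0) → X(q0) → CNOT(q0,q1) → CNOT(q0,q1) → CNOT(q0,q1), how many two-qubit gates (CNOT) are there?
4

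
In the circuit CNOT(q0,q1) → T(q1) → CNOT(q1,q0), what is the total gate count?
3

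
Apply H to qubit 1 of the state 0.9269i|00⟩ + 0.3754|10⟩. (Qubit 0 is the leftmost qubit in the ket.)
0.6554i|00⟩ + 0.6554i|01⟩ + 0.2654|10⟩ + 0.2654|11⟩

H on qubit 1 mixes each pair of kets that differ only in qubit 1: amplitudes (a, b) of (|…0…⟩, |…1…⟩) become ((a + b)/√2, (a − b)/√2). Kets absent from the input have amplitude 0.
(|00⟩, |01⟩): (a, b) = (0.9269i, 0) → (0.6554i, 0.6554i)
(|10⟩, |11⟩): (a, b) = (0.3754, 0) → (0.2654, 0.2654)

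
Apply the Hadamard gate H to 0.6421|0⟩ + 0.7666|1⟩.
0.9961|0⟩ - 0.08803|1⟩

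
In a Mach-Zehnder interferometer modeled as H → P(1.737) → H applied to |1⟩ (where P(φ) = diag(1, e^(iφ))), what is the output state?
(0.5827 - 0.4931i)|0⟩ + (0.4173 + 0.4931i)|1⟩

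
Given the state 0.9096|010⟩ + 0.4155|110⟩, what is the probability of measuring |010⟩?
0.8274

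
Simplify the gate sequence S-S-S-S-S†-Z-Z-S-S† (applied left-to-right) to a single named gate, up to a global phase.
S†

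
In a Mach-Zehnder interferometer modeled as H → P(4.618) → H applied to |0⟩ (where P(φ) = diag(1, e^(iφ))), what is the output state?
(0.4529 - 0.4978i)|0⟩ + (0.5471 + 0.4978i)|1⟩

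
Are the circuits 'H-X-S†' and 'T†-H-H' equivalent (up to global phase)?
No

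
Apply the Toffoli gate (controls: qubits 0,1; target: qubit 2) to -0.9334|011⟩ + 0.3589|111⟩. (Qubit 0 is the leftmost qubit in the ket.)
-0.9334|011⟩ + 0.3589|110⟩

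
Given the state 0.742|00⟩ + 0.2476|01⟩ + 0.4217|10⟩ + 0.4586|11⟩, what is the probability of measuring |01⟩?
0.06131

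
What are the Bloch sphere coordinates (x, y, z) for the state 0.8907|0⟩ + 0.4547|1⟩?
(0.81, 0, 0.5866)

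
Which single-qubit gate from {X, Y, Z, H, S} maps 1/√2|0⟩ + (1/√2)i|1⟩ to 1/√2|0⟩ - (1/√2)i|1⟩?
Z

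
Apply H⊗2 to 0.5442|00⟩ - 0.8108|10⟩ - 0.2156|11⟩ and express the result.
-0.2411|00⟩ - 0.0255|01⟩ + 0.7853|10⟩ + 0.5697|11⟩

H⊗2 gives amp(|y⟩) = (1/2) Σ_x (−1)^(x·y) amp(|x⟩), where x·y is the number of positions in which both x and y have a 1.
|00⟩: (0.5442 - 0.8108 - 0.2156)/2 = -0.2411
|01⟩: (0.5442 - 0.8108 + 0.2156)/2 = -0.0255
|10⟩: (0.5442 + 0.8108 + 0.2156)/2 = 0.7853
|11⟩: (0.5442 + 0.8108 - 0.2156)/2 = 0.5697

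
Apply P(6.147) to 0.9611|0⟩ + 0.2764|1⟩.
0.9611|0⟩ + (0.2738 - 0.03753i)|1⟩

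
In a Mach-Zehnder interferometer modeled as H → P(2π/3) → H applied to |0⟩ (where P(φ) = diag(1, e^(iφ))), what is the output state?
(0.25 + 0.433i)|0⟩ + (0.75 - 0.433i)|1⟩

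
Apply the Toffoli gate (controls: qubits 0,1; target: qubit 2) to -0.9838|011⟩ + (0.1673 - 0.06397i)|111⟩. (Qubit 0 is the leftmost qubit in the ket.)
-0.9838|011⟩ + (0.1673 - 0.06397i)|110⟩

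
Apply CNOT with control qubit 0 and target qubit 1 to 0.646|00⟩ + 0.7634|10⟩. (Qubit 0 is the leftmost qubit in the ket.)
0.646|00⟩ + 0.7634|11⟩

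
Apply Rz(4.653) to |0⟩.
(-0.6858 - 0.7278i)|0⟩

Rz(4.653) = [[e^(−iθ/2), 0], [0, e^(iθ/2)]] with e^(±iθ/2) = cos(θ/2) ± i·sin(θ/2); θ = 4.653, cos(θ/2) ≈ -0.685801, sin(θ/2) ≈ 0.727789.
With a = amp(|0⟩) = 1 and b = amp(|1⟩) = 0:
new amp(|0⟩) = (-0.685801 - 0.727789i)·a = (-0.6858 - 0.7278i)
new amp(|1⟩) = (-0.685801 + 0.727789i)·b = 0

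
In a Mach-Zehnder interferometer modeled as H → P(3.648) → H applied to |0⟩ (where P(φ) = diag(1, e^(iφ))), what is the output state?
(0.06275 - 0.2425i)|0⟩ + (0.9372 + 0.2425i)|1⟩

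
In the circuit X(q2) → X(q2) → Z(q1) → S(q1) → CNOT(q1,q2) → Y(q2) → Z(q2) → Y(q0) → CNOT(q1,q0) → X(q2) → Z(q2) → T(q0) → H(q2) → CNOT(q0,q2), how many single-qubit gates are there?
11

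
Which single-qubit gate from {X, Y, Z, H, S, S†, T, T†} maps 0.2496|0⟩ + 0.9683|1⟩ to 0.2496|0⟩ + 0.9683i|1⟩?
S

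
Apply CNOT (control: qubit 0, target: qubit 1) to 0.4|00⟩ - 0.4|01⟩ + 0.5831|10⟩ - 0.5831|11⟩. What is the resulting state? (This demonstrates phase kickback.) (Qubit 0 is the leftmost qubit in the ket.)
0.4|00⟩ - 0.4|01⟩ - 0.5831|10⟩ + 0.5831|11⟩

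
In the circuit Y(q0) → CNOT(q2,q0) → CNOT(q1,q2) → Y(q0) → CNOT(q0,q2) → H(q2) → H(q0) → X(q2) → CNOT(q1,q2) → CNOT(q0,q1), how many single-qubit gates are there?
5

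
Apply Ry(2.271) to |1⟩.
-0.9067|0⟩ + 0.4217|1⟩

Ry(2.271) = [[cos(θ/2), −sin(θ/2)], [sin(θ/2), cos(θ/2)]]; θ = 2.271, cos(θ/2) ≈ 0.421679, sin(θ/2) ≈ 0.906745.
With a = amp(|0⟩) = 0 and b = amp(|1⟩) = 1:
new amp(|0⟩) = (0.421679)·a + (-0.906745)·b = -0.9067
new amp(|1⟩) = (0.906745)·a + (0.421679)·b = 0.4217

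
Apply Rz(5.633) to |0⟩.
(-0.9476 - 0.3194i)|0⟩

Rz(5.633) = [[e^(−iθ/2), 0], [0, e^(iθ/2)]] with e^(±iθ/2) = cos(θ/2) ± i·sin(θ/2); θ = 5.633, cos(θ/2) ≈ -0.947621, sin(θ/2) ≈ 0.319397.
With a = amp(|0⟩) = 1 and b = amp(|1⟩) = 0:
new amp(|0⟩) = (-0.947621 - 0.319397i)·a = (-0.9476 - 0.3194i)
new amp(|1⟩) = (-0.947621 + 0.319397i)·b = 0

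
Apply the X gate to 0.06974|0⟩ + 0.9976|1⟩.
0.9976|0⟩ + 0.06974|1⟩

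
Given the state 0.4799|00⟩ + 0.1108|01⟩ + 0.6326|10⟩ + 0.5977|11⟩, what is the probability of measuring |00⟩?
0.2303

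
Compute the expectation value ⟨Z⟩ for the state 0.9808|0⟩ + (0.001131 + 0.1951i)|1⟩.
0.9239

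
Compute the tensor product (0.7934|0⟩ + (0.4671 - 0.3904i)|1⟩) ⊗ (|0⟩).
0.7934|00⟩ + (0.4671 - 0.3904i)|10⟩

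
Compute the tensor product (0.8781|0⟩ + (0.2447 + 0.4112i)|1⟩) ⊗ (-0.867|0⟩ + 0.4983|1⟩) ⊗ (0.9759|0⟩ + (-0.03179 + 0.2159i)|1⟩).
-0.743|000⟩ + (0.0242 - 0.1644i)|001⟩ + 0.427|010⟩ + (-0.01391 + 0.09447i)|011⟩ + (-0.207 - 0.3479i)|100⟩ + (0.08371 - 0.03447i)|101⟩ + (0.119 + 0.2i)|110⟩ + (-0.04811 + 0.01981i)|111⟩

amp(|b₁b₂…⟩) = product of the factor amplitudes for bits b₁, b₂, …; only kets whose every factor amplitude is nonzero survive.
|000⟩: (0.8781)(-0.867)(0.9759) = -0.743
|001⟩: (0.8781)(-0.867)(-0.03179 + 0.2159i) = (0.0242 - 0.1644i)
|010⟩: (0.8781)(0.4983)(0.9759) = 0.427
|011⟩: (0.8781)(0.4983)(-0.03179 + 0.2159i) = (-0.01391 + 0.09447i)
|100⟩: (0.2447 + 0.4112i)(-0.867)(0.9759) = (-0.207 - 0.3479i)
|101⟩: (0.2447 + 0.4112i)(-0.867)(-0.03179 + 0.2159i) = (0.08371 - 0.03447i)
|110⟩: (0.2447 + 0.4112i)(0.4983)(0.9759) = (0.119 + 0.2i)
|111⟩: (0.2447 + 0.4112i)(0.4983)(-0.03179 + 0.2159i) = (-0.04811 + 0.01981i)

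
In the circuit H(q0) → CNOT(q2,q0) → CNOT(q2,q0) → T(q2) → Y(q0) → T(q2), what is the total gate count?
6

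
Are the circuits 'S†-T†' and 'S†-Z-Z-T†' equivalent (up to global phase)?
Yes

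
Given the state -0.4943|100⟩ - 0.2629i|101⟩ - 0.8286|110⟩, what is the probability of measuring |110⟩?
0.6866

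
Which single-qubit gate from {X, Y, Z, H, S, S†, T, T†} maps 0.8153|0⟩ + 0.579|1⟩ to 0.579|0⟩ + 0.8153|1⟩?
X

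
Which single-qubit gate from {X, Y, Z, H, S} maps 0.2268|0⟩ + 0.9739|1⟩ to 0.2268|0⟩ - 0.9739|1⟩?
Z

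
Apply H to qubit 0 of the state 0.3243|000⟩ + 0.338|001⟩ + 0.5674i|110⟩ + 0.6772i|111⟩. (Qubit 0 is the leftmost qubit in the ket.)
0.2293|000⟩ + 0.239|001⟩ + 0.4012i|010⟩ + 0.4789i|011⟩ + 0.2293|100⟩ + 0.239|101⟩ - 0.4012i|110⟩ - 0.4789i|111⟩

H on qubit 0 mixes each pair of kets that differ only in qubit 0: amplitudes (a, b) of (|…0…⟩, |…1…⟩) become ((a + b)/√2, (a − b)/√2). Kets absent from the input have amplitude 0.
(|000⟩, |100⟩): (a, b) = (0.3243, 0) → (0.2293, 0.2293)
(|001⟩, |101⟩): (a, b) = (0.338, 0) → (0.239, 0.239)
(|010⟩, |110⟩): (a, b) = (0, 0.5674i) → (0.4012i, -0.4012i)
(|011⟩, |111⟩): (a, b) = (0, 0.6772i) → (0.4789i, -0.4789i)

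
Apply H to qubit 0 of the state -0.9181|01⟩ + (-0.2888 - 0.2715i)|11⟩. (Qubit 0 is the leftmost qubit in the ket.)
(-0.8534 - 0.192i)|01⟩ + (-0.445 + 0.192i)|11⟩

H on qubit 0 mixes each pair of kets that differ only in qubit 0: amplitudes (a, b) of (|…0…⟩, |…1…⟩) become ((a + b)/√2, (a − b)/√2). Kets absent from the input have amplitude 0.
(|01⟩, |11⟩): (a, b) = (-0.9181, (-0.2888 - 0.2715i)) → ((-0.8534 - 0.192i), (-0.445 + 0.192i))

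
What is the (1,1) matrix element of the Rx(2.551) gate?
0.291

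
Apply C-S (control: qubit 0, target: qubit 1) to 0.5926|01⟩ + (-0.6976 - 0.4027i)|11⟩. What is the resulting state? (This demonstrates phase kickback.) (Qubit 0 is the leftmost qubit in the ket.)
0.5926|01⟩ + (0.4027 - 0.6976i)|11⟩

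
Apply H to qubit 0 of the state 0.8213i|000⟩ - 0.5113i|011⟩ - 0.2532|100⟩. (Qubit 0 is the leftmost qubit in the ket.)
(-0.179 + 0.5807i)|000⟩ - 0.3615i|011⟩ + (0.179 + 0.5807i)|100⟩ - 0.3615i|111⟩

H on qubit 0 mixes each pair of kets that differ only in qubit 0: amplitudes (a, b) of (|…0…⟩, |…1…⟩) become ((a + b)/√2, (a − b)/√2). Kets absent from the input have amplitude 0.
(|000⟩, |100⟩): (a, b) = (0.8213i, -0.2532) → ((-0.179 + 0.5807i), (0.179 + 0.5807i))
(|011⟩, |111⟩): (a, b) = (-0.5113i, 0) → (-0.3615i, -0.3615i)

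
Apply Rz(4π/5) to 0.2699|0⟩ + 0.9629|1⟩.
(0.0834 - 0.2567i)|0⟩ + (0.2976 + 0.9158i)|1⟩

Rz(4π/5) = [[e^(−iθ/2), 0], [0, e^(iθ/2)]] with e^(±iθ/2) = cos(θ/2) ± i·sin(θ/2); θ = 4π/5, cos(θ/2) ≈ 0.309017, sin(θ/2) ≈ 0.951057.
With a = amp(|0⟩) = 0.2699 and b = amp(|1⟩) = 0.9629:
new amp(|0⟩) = (0.309017 - 0.951057i)·a = (0.0834 - 0.2567i)
new amp(|1⟩) = (0.309017 + 0.951057i)·b = (0.2976 + 0.9158i)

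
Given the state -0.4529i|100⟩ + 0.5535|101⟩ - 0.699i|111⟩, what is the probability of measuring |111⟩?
0.4886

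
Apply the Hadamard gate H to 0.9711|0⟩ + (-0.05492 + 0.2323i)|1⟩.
(0.6478 + 0.1643i)|0⟩ + (0.7255 - 0.1643i)|1⟩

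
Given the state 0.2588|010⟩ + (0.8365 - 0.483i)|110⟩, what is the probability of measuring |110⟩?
0.933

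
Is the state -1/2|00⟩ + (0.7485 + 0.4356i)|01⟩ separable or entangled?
Separable

Writing the state as a|00⟩ + b|01⟩ + c|10⟩ + d|11⟩, it is a product state iff ad − bc = 0.
Here (a, b, c, d) = (-1/2, (0.7485 + 0.4356i), 0, 0): ad − bc = (-1/2)(0) − (0.7485 + 0.4356i)(0) = 0, so the state is separable.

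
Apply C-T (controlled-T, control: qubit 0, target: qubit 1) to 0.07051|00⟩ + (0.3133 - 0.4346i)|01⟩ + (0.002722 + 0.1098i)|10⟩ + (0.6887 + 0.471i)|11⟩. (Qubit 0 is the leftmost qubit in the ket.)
0.07051|00⟩ + (0.3133 - 0.4346i)|01⟩ + (0.002722 + 0.1098i)|10⟩ + (0.1539 + 0.82i)|11⟩

C-T leaves the control-|0⟩ kets |00⟩, |01⟩ unchanged and applies T to qubit 1 on the control-|1⟩ pair (|10⟩, |11⟩).
T = [[1, 0], [0, (1/√2 + (1/√2)i)]].
With a = amp(|10⟩) = (0.002722 + 0.1098i) and b = amp(|11⟩) = (0.6887 + 0.471i):
new amp(|10⟩) = (1)·a = (0.002722 + 0.1098i)
new amp(|11⟩) = (1/√2 + (1/√2)i)·b = (0.1539 + 0.82i)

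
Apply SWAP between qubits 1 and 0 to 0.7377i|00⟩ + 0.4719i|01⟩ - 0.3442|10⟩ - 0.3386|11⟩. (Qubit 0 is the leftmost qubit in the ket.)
0.7377i|00⟩ - 0.3442|01⟩ + 0.4719i|10⟩ - 0.3386|11⟩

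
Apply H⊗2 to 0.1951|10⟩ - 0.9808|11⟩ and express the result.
-0.3929|00⟩ + 0.588|01⟩ + 0.3929|10⟩ - 0.588|11⟩

H⊗2 gives amp(|y⟩) = (1/2) Σ_x (−1)^(x·y) amp(|x⟩), where x·y is the number of positions in which both x and y have a 1.
|00⟩: (0.1951 - 0.9808)/2 = -0.3929
|01⟩: (0.1951 + 0.9808)/2 = 0.588
|10⟩: (-0.1951 + 0.9808)/2 = 0.3929
|11⟩: (-0.1951 - 0.9808)/2 = -0.588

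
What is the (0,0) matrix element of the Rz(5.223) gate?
(-0.8628 - 0.5056i)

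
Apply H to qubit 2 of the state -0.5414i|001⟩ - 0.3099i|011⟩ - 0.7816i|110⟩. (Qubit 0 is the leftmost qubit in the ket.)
-0.3828i|000⟩ + 0.3828i|001⟩ - 0.2191i|010⟩ + 0.2191i|011⟩ - 0.5527i|110⟩ - 0.5527i|111⟩

H on qubit 2 mixes each pair of kets that differ only in qubit 2: amplitudes (a, b) of (|…0…⟩, |…1…⟩) become ((a + b)/√2, (a − b)/√2). Kets absent from the input have amplitude 0.
(|000⟩, |001⟩): (a, b) = (0, -0.5414i) → (-0.3828i, 0.3828i)
(|010⟩, |011⟩): (a, b) = (0, -0.3099i) → (-0.2191i, 0.2191i)
(|110⟩, |111⟩): (a, b) = (-0.7816i, 0) → (-0.5527i, -0.5527i)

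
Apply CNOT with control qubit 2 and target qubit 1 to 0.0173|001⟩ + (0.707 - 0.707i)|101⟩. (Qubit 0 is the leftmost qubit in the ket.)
0.0173|011⟩ + (0.707 - 0.707i)|111⟩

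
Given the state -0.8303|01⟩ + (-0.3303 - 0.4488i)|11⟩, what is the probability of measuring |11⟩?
0.3105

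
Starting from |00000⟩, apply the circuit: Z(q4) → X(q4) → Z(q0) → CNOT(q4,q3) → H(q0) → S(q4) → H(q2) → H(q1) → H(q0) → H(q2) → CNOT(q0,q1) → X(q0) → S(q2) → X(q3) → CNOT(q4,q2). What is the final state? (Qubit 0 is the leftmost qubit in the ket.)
(1/√2)i|10101⟩ + (1/√2)i|11101⟩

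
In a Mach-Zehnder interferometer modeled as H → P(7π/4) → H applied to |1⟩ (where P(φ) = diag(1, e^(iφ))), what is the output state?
(0.1464 + (1/√8)i)|0⟩ + (0.8536 - (1/√8)i)|1⟩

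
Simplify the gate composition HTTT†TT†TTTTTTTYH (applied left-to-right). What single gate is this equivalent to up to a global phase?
Y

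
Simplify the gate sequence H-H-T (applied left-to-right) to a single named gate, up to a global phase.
T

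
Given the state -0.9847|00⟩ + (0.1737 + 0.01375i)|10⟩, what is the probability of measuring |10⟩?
0.03036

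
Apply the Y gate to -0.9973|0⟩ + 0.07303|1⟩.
-0.07303i|0⟩ - 0.9973i|1⟩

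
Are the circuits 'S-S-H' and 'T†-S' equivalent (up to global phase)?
No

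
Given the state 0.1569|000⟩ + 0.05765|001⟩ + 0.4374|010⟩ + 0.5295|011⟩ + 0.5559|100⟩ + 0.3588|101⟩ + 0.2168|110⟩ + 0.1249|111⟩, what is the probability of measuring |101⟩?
0.1287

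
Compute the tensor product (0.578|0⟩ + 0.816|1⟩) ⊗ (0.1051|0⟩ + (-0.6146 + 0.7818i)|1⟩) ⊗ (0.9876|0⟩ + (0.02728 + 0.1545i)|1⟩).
0.05999|000⟩ + (0.001657 + 0.009386i)|001⟩ + (-0.3508 + 0.4463i)|010⟩ + (-0.07951 - 0.04256i)|011⟩ + 0.0847|100⟩ + (0.00234 + 0.01325i)|101⟩ + (-0.4953 + 0.63i)|110⟩ + (-0.1122 - 0.06008i)|111⟩

amp(|b₁b₂…⟩) = product of the factor amplitudes for bits b₁, b₂, …; only kets whose every factor amplitude is nonzero survive.
|000⟩: (0.578)(0.1051)(0.9876) = 0.05999
|001⟩: (0.578)(0.1051)(0.02728 + 0.1545i) = (0.001657 + 0.009386i)
|010⟩: (0.578)(-0.6146 + 0.7818i)(0.9876) = (-0.3508 + 0.4463i)
|011⟩: (0.578)(-0.6146 + 0.7818i)(0.02728 + 0.1545i) = (-0.07951 - 0.04256i)
|100⟩: (0.816)(0.1051)(0.9876) = 0.0847
|101⟩: (0.816)(0.1051)(0.02728 + 0.1545i) = (0.00234 + 0.01325i)
|110⟩: (0.816)(-0.6146 + 0.7818i)(0.9876) = (-0.4953 + 0.63i)
|111⟩: (0.816)(-0.6146 + 0.7818i)(0.02728 + 0.1545i) = (-0.1122 - 0.06008i)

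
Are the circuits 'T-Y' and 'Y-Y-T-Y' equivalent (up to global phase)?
Yes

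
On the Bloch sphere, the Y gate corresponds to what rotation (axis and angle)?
Rotation by π around the y-axis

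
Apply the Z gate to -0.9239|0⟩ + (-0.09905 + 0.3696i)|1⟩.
-0.9239|0⟩ + (0.09905 - 0.3696i)|1⟩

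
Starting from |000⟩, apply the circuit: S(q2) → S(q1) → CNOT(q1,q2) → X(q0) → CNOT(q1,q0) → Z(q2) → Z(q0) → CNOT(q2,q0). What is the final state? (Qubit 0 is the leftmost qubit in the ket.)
-|100⟩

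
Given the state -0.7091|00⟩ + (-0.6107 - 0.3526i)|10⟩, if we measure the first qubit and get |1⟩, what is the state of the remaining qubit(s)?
(-0.866 - 0.5i)|0⟩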